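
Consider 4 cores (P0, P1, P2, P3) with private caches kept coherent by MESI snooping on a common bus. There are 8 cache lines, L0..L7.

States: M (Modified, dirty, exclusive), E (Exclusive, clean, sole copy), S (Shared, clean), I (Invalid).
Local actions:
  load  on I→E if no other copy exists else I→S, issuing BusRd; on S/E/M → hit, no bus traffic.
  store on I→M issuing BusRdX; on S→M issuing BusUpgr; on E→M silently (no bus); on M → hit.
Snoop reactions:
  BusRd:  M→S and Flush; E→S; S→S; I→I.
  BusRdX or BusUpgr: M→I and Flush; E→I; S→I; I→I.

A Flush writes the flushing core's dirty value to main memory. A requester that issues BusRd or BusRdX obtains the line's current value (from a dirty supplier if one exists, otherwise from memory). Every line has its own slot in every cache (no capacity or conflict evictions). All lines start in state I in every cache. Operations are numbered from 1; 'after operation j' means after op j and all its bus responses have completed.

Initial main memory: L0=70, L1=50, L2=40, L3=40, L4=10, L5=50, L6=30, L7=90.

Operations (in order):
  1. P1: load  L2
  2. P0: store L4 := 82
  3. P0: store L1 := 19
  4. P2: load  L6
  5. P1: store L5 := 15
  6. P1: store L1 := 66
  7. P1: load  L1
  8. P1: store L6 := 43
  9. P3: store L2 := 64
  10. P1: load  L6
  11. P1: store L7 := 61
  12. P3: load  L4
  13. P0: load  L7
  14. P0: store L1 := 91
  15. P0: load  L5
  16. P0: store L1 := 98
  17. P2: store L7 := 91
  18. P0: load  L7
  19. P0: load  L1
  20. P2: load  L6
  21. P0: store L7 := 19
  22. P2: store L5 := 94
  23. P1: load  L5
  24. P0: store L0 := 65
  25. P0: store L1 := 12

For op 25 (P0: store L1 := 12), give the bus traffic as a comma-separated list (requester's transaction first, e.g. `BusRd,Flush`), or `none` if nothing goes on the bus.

bus = none

step 1: P1: load  L2  ⟶  IEII  (L2)  txn=BusRd  M[L2]=40
step 2: P0: store L4 := 82  ⟶  MIII  (L4)  txn=BusRdX  M[L4]=10
step 3: P0: store L1 := 19  ⟶  MIII  (L1)  txn=BusRdX  M[L1]=50
step 4: P2: load  L6  ⟶  IIEI  (L6)  txn=BusRd  M[L6]=30
step 5: P1: store L5 := 15  ⟶  IMII  (L5)  txn=BusRdX  M[L5]=50
step 6: P1: store L1 := 66  ⟶  IMII  (L1)  txn=BusRdX+Flush  M[L1]=19
step 7: P1: load  L1  ⟶  IMII  (L1)  txn=∅  M[L1]=19
step 8: P1: store L6 := 43  ⟶  IMII  (L6)  txn=BusRdX  M[L6]=30
step 9: P3: store L2 := 64  ⟶  IIIM  (L2)  txn=BusRdX  M[L2]=40
step 10: P1: load  L6  ⟶  IMII  (L6)  txn=∅  M[L6]=30
step 11: P1: store L7 := 61  ⟶  IMII  (L7)  txn=BusRdX  M[L7]=90
step 12: P3: load  L4  ⟶  SIIS  (L4)  txn=BusRd+Flush  M[L4]=82
step 13: P0: load  L7  ⟶  SSII  (L7)  txn=BusRd+Flush  M[L7]=61
step 14: P0: store L1 := 91  ⟶  MIII  (L1)  txn=BusRdX+Flush  M[L1]=66
step 15: P0: load  L5  ⟶  SSII  (L5)  txn=BusRd+Flush  M[L5]=15
step 16: P0: store L1 := 98  ⟶  MIII  (L1)  txn=∅  M[L1]=66
step 17: P2: store L7 := 91  ⟶  IIMI  (L7)  txn=BusRdX  M[L7]=61
step 18: P0: load  L7  ⟶  SISI  (L7)  txn=BusRd+Flush  M[L7]=91
step 19: P0: load  L1  ⟶  MIII  (L1)  txn=∅  M[L1]=66
step 20: P2: load  L6  ⟶  ISSI  (L6)  txn=BusRd+Flush  M[L6]=43
step 21: P0: store L7 := 19  ⟶  MIII  (L7)  txn=BusUpgr  M[L7]=91
step 22: P2: store L5 := 94  ⟶  IIMI  (L5)  txn=BusRdX  M[L5]=15
step 23: P1: load  L5  ⟶  ISSI  (L5)  txn=BusRd+Flush  M[L5]=94
step 24: P0: store L0 := 65  ⟶  MIII  (L0)  txn=BusRdX  M[L0]=70
step 25: P0: store L1 := 12  ⟶  MIII  (L1)  txn=∅  M[L1]=66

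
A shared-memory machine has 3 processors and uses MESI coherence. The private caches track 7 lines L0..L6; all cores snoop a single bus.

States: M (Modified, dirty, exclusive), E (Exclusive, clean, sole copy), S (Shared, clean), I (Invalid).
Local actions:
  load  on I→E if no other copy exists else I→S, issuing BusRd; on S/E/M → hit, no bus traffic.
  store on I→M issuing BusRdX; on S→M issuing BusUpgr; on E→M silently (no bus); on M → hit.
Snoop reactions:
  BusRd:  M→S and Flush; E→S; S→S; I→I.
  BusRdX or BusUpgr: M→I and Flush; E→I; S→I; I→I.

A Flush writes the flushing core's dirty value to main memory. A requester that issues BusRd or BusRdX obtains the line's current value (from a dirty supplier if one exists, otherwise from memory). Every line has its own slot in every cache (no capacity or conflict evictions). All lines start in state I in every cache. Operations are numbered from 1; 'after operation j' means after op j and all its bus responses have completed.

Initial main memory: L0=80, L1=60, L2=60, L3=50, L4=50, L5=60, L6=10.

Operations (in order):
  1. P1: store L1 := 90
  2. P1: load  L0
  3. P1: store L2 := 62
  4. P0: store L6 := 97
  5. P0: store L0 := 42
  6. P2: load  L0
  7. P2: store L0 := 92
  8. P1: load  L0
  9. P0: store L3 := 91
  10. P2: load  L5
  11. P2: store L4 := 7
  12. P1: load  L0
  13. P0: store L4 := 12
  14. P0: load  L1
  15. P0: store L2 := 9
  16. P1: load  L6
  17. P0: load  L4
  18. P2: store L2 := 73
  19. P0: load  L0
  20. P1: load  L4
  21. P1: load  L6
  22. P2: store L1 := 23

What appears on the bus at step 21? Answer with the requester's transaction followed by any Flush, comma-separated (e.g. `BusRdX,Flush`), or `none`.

bus = none

  op1 P1: store L1 := 90 → I/M/I on L1; bus BusRdX; mem=60
  op2 P1: load  L0 → I/E/I on L0; bus BusRd; mem=80
  op3 P1: store L2 := 62 → I/M/I on L2; bus BusRdX; mem=60
  op4 P0: store L6 := 97 → M/I/I on L6; bus BusRdX; mem=10
  op5 P0: store L0 := 42 → M/I/I on L0; bus BusRdX; mem=80
  op6 P2: load  L0 → S/I/S on L0; bus BusRd Flush; mem=42
  op7 P2: store L0 := 92 → I/I/M on L0; bus BusUpgr; mem=42
  op8 P1: load  L0 → I/S/S on L0; bus BusRd Flush; mem=92
  op9 P0: store L3 := 91 → M/I/I on L3; bus BusRdX; mem=50
  op10 P2: load  L5 → I/I/E on L5; bus BusRd; mem=60
  op11 P2: store L4 := 7 → I/I/M on L4; bus BusRdX; mem=50
  op12 P1: load  L0 → I/S/S on L0; bus (none); mem=92
  op13 P0: store L4 := 12 → M/I/I on L4; bus BusRdX Flush; mem=7
  op14 P0: load  L1 → S/S/I on L1; bus BusRd Flush; mem=90
  op15 P0: store L2 := 9 → M/I/I on L2; bus BusRdX Flush; mem=62
  op16 P1: load  L6 → S/S/I on L6; bus BusRd Flush; mem=97
  op17 P0: load  L4 → M/I/I on L4; bus (none); mem=7
  op18 P2: store L2 := 73 → I/I/M on L2; bus BusRdX Flush; mem=9
  op19 P0: load  L0 → S/S/S on L0; bus BusRd; mem=92
  op20 P1: load  L4 → S/S/I on L4; bus BusRd Flush; mem=12
  op21 P1: load  L6 → S/S/I on L6; bus (none); mem=97
  op22 P2: store L1 := 23 → I/I/M on L1; bus BusRdX; mem=90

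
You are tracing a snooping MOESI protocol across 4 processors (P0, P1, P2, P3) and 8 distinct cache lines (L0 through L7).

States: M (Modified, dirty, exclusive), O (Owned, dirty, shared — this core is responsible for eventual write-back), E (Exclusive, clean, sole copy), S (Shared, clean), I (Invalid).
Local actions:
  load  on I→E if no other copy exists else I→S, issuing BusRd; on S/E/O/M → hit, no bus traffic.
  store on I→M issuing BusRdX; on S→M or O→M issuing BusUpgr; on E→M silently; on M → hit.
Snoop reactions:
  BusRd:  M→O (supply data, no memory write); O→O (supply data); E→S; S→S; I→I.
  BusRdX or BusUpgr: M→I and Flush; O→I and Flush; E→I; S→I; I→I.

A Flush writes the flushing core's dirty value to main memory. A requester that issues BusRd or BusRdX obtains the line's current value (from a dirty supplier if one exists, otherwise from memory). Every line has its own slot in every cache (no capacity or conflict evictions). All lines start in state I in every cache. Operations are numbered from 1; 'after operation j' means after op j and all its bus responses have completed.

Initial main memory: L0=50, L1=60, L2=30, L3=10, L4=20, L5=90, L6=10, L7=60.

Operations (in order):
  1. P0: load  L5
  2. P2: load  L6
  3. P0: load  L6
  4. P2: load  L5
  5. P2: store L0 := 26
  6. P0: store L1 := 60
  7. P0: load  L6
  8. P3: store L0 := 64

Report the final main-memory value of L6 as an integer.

memory[L6] = 10

step 1: P0: load  L5  ⟶  EIII  (L5)  txn=BusRd  M[L5]=90
step 2: P2: load  L6  ⟶  IIEI  (L6)  txn=BusRd  M[L6]=10
step 3: P0: load  L6  ⟶  SISI  (L6)  txn=BusRd  M[L6]=10
step 4: P2: load  L5  ⟶  SISI  (L5)  txn=BusRd  M[L5]=90
step 5: P2: store L0 := 26  ⟶  IIMI  (L0)  txn=BusRdX  M[L0]=50
step 6: P0: store L1 := 60  ⟶  MIII  (L1)  txn=BusRdX  M[L1]=60
step 7: P0: load  L6  ⟶  SISI  (L6)  txn=∅  M[L6]=10
step 8: P3: store L0 := 64  ⟶  IIIM  (L0)  txn=BusRdX+Flush  M[L0]=26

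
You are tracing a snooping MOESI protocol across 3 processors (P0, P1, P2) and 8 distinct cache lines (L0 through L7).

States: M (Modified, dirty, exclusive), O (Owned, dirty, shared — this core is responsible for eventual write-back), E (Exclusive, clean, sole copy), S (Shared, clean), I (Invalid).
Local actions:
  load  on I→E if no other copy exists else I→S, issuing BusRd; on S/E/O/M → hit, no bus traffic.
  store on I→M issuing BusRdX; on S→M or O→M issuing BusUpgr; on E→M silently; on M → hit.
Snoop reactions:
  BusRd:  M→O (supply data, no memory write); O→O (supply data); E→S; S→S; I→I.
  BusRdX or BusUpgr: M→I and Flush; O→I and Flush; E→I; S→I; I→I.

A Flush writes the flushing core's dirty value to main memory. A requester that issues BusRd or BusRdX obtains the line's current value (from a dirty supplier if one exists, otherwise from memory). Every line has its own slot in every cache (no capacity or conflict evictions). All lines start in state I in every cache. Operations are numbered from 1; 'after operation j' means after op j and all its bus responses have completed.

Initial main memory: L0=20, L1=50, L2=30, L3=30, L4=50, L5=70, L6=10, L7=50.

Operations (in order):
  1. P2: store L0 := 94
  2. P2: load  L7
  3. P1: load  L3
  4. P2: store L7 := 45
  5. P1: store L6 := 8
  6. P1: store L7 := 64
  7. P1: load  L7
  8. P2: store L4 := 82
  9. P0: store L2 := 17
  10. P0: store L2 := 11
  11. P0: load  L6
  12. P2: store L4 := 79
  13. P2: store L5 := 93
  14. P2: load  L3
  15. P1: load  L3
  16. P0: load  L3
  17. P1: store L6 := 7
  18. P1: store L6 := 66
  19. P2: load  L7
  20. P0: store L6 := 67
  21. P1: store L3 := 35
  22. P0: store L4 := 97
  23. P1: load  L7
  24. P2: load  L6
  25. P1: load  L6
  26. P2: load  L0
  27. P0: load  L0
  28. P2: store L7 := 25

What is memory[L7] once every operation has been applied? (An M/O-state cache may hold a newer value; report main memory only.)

1. P2: store L0 := 94  bus=[BusRdX]  L0: P0=I P1=I P2=M  mem[L0]=20
2. P2: load  L7  bus=[BusRd]  L7: P0=I P1=I P2=E  mem[L7]=50
3. P1: load  L3  bus=[BusRd]  L3: P0=I P1=E P2=I  mem[L3]=30
4. P2: store L7 := 45  bus=[-]  L7: P0=I P1=I P2=M  mem[L7]=50
5. P1: store L6 := 8  bus=[BusRdX]  L6: P0=I P1=M P2=I  mem[L6]=10
6. P1: store L7 := 64  bus=[BusRdX,Flush]  L7: P0=I P1=M P2=I  mem[L7]=45
7. P1: load  L7  bus=[-]  L7: P0=I P1=M P2=I  mem[L7]=45
8. P2: store L4 := 82  bus=[BusRdX]  L4: P0=I P1=I P2=M  mem[L4]=50
9. P0: store L2 := 17  bus=[BusRdX]  L2: P0=M P1=I P2=I  mem[L2]=30
10. P0: store L2 := 11  bus=[-]  L2: P0=M P1=I P2=I  mem[L2]=30
11. P0: load  L6  bus=[BusRd]  L6: P0=S P1=O P2=I  mem[L6]=10
12. P2: store L4 := 79  bus=[-]  L4: P0=I P1=I P2=M  mem[L4]=50
13. P2: store L5 := 93  bus=[BusRdX]  L5: P0=I P1=I P2=M  mem[L5]=70
14. P2: load  L3  bus=[BusRd]  L3: P0=I P1=S P2=S  mem[L3]=30
15. P1: load  L3  bus=[-]  L3: P0=I P1=S P2=S  mem[L3]=30
16. P0: load  L3  bus=[BusRd]  L3: P0=S P1=S P2=S  mem[L3]=30
17. P1: store L6 := 7  bus=[BusUpgr]  L6: P0=I P1=M P2=I  mem[L6]=10
18. P1: store L6 := 66  bus=[-]  L6: P0=I P1=M P2=I  mem[L6]=10
19. P2: load  L7  bus=[BusRd]  L7: P0=I P1=O P2=S  mem[L7]=45
20. P0: store L6 := 67  bus=[BusRdX,Flush]  L6: P0=M P1=I P2=I  mem[L6]=66
21. P1: store L3 := 35  bus=[BusUpgr]  L3: P0=I P1=M P2=I  mem[L3]=30
22. P0: store L4 := 97  bus=[BusRdX,Flush]  L4: P0=M P1=I P2=I  mem[L4]=79
23. P1: load  L7  bus=[-]  L7: P0=I P1=O P2=S  mem[L7]=45
24. P2: load  L6  bus=[BusRd]  L6: P0=O P1=I P2=S  mem[L6]=66
25. P1: load  L6  bus=[BusRd]  L6: P0=O P1=S P2=S  mem[L6]=66
26. P2: load  L0  bus=[-]  L0: P0=I P1=I P2=M  mem[L0]=20
27. P0: load  L0  bus=[BusRd]  L0: P0=S P1=I P2=O  mem[L0]=20
28. P2: store L7 := 25  bus=[BusUpgr,Flush]  L7: P0=I P1=I P2=M  mem[L7]=64

memory[L7] = 64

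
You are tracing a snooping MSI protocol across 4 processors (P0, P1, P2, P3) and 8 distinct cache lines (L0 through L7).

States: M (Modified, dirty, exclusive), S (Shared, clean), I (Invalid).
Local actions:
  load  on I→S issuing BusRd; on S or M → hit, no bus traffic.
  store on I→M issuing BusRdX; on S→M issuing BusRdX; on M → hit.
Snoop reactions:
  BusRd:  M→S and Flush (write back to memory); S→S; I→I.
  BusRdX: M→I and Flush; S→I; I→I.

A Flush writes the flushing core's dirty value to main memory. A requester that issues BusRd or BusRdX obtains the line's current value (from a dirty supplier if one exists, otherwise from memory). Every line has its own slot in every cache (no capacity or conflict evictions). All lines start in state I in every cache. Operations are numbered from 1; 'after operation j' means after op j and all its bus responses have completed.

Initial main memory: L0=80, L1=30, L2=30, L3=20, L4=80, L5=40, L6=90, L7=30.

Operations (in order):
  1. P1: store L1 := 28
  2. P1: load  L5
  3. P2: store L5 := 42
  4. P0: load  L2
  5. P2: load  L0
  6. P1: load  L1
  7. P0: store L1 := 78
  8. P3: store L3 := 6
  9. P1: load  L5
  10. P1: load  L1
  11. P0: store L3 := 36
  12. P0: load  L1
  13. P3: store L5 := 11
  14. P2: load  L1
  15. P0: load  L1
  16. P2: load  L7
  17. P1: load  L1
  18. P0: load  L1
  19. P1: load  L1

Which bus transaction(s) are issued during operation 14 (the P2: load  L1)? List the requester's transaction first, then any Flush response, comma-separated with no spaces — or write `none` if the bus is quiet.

bus = BusRd

step 1: P1: store L1 := 28  ⟶  IMII  (L1)  txn=BusRdX  M[L1]=30
step 2: P1: load  L5  ⟶  ISII  (L5)  txn=BusRd  M[L5]=40
step 3: P2: store L5 := 42  ⟶  IIMI  (L5)  txn=BusRdX  M[L5]=40
step 4: P0: load  L2  ⟶  SIII  (L2)  txn=BusRd  M[L2]=30
step 5: P2: load  L0  ⟶  IISI  (L0)  txn=BusRd  M[L0]=80
step 6: P1: load  L1  ⟶  IMII  (L1)  txn=∅  M[L1]=30
step 7: P0: store L1 := 78  ⟶  MIII  (L1)  txn=BusRdX+Flush  M[L1]=28
step 8: P3: store L3 := 6  ⟶  IIIM  (L3)  txn=BusRdX  M[L3]=20
step 9: P1: load  L5  ⟶  ISSI  (L5)  txn=BusRd+Flush  M[L5]=42
step 10: P1: load  L1  ⟶  SSII  (L1)  txn=BusRd+Flush  M[L1]=78
step 11: P0: store L3 := 36  ⟶  MIII  (L3)  txn=BusRdX+Flush  M[L3]=6
step 12: P0: load  L1  ⟶  SSII  (L1)  txn=∅  M[L1]=78
step 13: P3: store L5 := 11  ⟶  IIIM  (L5)  txn=BusRdX  M[L5]=42
step 14: P2: load  L1  ⟶  SSSI  (L1)  txn=BusRd  M[L1]=78
step 15: P0: load  L1  ⟶  SSSI  (L1)  txn=∅  M[L1]=78
step 16: P2: load  L7  ⟶  IISI  (L7)  txn=BusRd  M[L7]=30
step 17: P1: load  L1  ⟶  SSSI  (L1)  txn=∅  M[L1]=78
step 18: P0: load  L1  ⟶  SSSI  (L1)  txn=∅  M[L1]=78
step 19: P1: load  L1  ⟶  SSSI  (L1)  txn=∅  M[L1]=78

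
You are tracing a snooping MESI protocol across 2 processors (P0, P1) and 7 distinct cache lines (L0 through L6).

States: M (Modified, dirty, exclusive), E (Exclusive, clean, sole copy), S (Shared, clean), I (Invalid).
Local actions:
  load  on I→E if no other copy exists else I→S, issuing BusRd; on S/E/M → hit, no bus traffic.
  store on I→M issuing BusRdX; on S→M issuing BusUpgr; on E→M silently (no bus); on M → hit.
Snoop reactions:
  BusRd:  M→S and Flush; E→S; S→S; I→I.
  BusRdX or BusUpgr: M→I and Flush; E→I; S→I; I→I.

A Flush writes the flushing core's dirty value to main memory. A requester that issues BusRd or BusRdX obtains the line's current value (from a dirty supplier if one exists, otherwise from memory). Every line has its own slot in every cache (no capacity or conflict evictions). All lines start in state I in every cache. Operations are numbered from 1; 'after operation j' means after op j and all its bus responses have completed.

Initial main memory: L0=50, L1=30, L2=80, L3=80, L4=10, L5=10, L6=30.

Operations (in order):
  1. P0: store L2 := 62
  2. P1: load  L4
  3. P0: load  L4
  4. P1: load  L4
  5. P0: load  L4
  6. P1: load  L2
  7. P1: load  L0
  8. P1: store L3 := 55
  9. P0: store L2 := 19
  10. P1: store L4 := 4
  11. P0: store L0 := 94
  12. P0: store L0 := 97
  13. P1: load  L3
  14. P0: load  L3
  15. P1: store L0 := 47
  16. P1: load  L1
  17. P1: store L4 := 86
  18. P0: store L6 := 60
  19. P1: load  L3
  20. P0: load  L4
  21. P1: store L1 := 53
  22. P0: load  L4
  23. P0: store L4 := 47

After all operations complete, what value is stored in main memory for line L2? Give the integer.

step 1: P0: store L2 := 62  ⟶  MI  (L2)  txn=BusRdX  M[L2]=80
step 2: P1: load  L4  ⟶  IE  (L4)  txn=BusRd  M[L4]=10
step 3: P0: load  L4  ⟶  SS  (L4)  txn=BusRd  M[L4]=10
step 4: P1: load  L4  ⟶  SS  (L4)  txn=∅  M[L4]=10
step 5: P0: load  L4  ⟶  SS  (L4)  txn=∅  M[L4]=10
step 6: P1: load  L2  ⟶  SS  (L2)  txn=BusRd+Flush  M[L2]=62
step 7: P1: load  L0  ⟶  IE  (L0)  txn=BusRd  M[L0]=50
step 8: P1: store L3 := 55  ⟶  IM  (L3)  txn=BusRdX  M[L3]=80
step 9: P0: store L2 := 19  ⟶  MI  (L2)  txn=BusUpgr  M[L2]=62
step 10: P1: store L4 := 4  ⟶  IM  (L4)  txn=BusUpgr  M[L4]=10
step 11: P0: store L0 := 94  ⟶  MI  (L0)  txn=BusRdX  M[L0]=50
step 12: P0: store L0 := 97  ⟶  MI  (L0)  txn=∅  M[L0]=50
step 13: P1: load  L3  ⟶  IM  (L3)  txn=∅  M[L3]=80
step 14: P0: load  L3  ⟶  SS  (L3)  txn=BusRd+Flush  M[L3]=55
step 15: P1: store L0 := 47  ⟶  IM  (L0)  txn=BusRdX+Flush  M[L0]=97
step 16: P1: load  L1  ⟶  IE  (L1)  txn=BusRd  M[L1]=30
step 17: P1: store L4 := 86  ⟶  IM  (L4)  txn=∅  M[L4]=10
step 18: P0: store L6 := 60  ⟶  MI  (L6)  txn=BusRdX  M[L6]=30
step 19: P1: load  L3  ⟶  SS  (L3)  txn=∅  M[L3]=55
step 20: P0: load  L4  ⟶  SS  (L4)  txn=BusRd+Flush  M[L4]=86
step 21: P1: store L1 := 53  ⟶  IM  (L1)  txn=∅  M[L1]=30
step 22: P0: load  L4  ⟶  SS  (L4)  txn=∅  M[L4]=86
step 23: P0: store L4 := 47  ⟶  MI  (L4)  txn=BusUpgr  M[L4]=86

memory[L2] = 62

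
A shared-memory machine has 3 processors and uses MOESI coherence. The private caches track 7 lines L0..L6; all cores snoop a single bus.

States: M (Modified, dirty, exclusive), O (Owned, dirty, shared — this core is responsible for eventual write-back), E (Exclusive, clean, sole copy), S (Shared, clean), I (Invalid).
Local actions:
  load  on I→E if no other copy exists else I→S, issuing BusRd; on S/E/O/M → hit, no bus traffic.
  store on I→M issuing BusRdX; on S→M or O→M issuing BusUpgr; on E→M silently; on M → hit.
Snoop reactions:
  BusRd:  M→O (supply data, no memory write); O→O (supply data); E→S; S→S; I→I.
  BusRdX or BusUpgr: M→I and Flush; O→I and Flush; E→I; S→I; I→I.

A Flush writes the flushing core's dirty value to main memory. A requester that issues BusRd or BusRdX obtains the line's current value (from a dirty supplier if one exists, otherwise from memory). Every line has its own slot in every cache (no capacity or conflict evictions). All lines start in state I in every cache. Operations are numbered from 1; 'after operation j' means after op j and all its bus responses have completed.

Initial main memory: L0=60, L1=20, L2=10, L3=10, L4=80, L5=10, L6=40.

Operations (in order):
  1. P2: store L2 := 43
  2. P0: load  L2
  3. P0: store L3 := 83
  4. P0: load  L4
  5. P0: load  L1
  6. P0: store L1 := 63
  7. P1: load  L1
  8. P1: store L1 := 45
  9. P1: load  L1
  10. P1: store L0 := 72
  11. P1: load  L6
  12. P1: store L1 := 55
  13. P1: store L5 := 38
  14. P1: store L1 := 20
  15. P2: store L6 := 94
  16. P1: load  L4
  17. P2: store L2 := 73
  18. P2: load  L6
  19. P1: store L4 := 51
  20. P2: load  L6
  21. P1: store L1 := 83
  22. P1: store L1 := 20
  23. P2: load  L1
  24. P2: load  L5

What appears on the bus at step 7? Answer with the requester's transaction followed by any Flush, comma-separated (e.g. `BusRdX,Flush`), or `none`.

bus = BusRd

  op1 P2: store L2 := 43 → I/I/M on L2; bus BusRdX; mem=10
  op2 P0: load  L2 → S/I/O on L2; bus BusRd; mem=10
  op3 P0: store L3 := 83 → M/I/I on L3; bus BusRdX; mem=10
  op4 P0: load  L4 → E/I/I on L4; bus BusRd; mem=80
  op5 P0: load  L1 → E/I/I on L1; bus BusRd; mem=20
  op6 P0: store L1 := 63 → M/I/I on L1; bus (none); mem=20
  op7 P1: load  L1 → O/S/I on L1; bus BusRd; mem=20
  op8 P1: store L1 := 45 → I/M/I on L1; bus BusUpgr Flush; mem=63
  op9 P1: load  L1 → I/M/I on L1; bus (none); mem=63
  op10 P1: store L0 := 72 → I/M/I on L0; bus BusRdX; mem=60
  op11 P1: load  L6 → I/E/I on L6; bus BusRd; mem=40
  op12 P1: store L1 := 55 → I/M/I on L1; bus (none); mem=63
  op13 P1: store L5 := 38 → I/M/I on L5; bus BusRdX; mem=10
  op14 P1: store L1 := 20 → I/M/I on L1; bus (none); mem=63
  op15 P2: store L6 := 94 → I/I/M on L6; bus BusRdX; mem=40
  op16 P1: load  L4 → S/S/I on L4; bus BusRd; mem=80
  op17 P2: store L2 := 73 → I/I/M on L2; bus BusUpgr; mem=10
  op18 P2: load  L6 → I/I/M on L6; bus (none); mem=40
  op19 P1: store L4 := 51 → I/M/I on L4; bus BusUpgr; mem=80
  op20 P2: load  L6 → I/I/M on L6; bus (none); mem=40
  op21 P1: store L1 := 83 → I/M/I on L1; bus (none); mem=63
  op22 P1: store L1 := 20 → I/M/I on L1; bus (none); mem=63
  op23 P2: load  L1 → I/O/S on L1; bus BusRd; mem=63
  op24 P2: load  L5 → I/O/S on L5; bus BusRd; mem=10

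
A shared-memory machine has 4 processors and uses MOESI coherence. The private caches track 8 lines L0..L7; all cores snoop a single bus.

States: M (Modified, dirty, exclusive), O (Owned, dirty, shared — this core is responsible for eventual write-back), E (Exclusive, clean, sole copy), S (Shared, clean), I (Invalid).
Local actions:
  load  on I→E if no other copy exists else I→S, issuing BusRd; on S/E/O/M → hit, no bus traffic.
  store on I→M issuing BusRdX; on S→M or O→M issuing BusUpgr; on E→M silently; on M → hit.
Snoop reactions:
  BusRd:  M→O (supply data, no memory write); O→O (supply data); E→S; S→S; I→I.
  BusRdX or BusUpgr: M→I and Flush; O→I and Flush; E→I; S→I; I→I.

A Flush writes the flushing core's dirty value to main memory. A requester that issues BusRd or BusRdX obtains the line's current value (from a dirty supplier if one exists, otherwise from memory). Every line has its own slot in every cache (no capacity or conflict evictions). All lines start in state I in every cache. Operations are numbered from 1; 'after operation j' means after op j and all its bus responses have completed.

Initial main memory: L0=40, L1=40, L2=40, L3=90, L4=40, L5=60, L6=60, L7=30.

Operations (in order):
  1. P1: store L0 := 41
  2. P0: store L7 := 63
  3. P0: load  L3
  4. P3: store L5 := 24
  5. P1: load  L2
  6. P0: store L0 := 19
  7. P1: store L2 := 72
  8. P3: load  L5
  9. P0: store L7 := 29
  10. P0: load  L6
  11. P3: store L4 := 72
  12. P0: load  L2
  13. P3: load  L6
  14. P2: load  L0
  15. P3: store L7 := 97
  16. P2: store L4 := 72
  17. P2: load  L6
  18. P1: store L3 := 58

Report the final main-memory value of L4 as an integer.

step 1: P1: store L0 := 41  ⟶  IMII  (L0)  txn=BusRdX  M[L0]=40
step 2: P0: store L7 := 63  ⟶  MIII  (L7)  txn=BusRdX  M[L7]=30
step 3: P0: load  L3  ⟶  EIII  (L3)  txn=BusRd  M[L3]=90
step 4: P3: store L5 := 24  ⟶  IIIM  (L5)  txn=BusRdX  M[L5]=60
step 5: P1: load  L2  ⟶  IEII  (L2)  txn=BusRd  M[L2]=40
step 6: P0: store L0 := 19  ⟶  MIII  (L0)  txn=BusRdX+Flush  M[L0]=41
step 7: P1: store L2 := 72  ⟶  IMII  (L2)  txn=∅  M[L2]=40
step 8: P3: load  L5  ⟶  IIIM  (L5)  txn=∅  M[L5]=60
step 9: P0: store L7 := 29  ⟶  MIII  (L7)  txn=∅  M[L7]=30
step 10: P0: load  L6  ⟶  EIII  (L6)  txn=BusRd  M[L6]=60
step 11: P3: store L4 := 72  ⟶  IIIM  (L4)  txn=BusRdX  M[L4]=40
step 12: P0: load  L2  ⟶  SOII  (L2)  txn=BusRd  M[L2]=40
step 13: P3: load  L6  ⟶  SIIS  (L6)  txn=BusRd  M[L6]=60
step 14: P2: load  L0  ⟶  OISI  (L0)  txn=BusRd  M[L0]=41
step 15: P3: store L7 := 97  ⟶  IIIM  (L7)  txn=BusRdX+Flush  M[L7]=29
step 16: P2: store L4 := 72  ⟶  IIMI  (L4)  txn=BusRdX+Flush  M[L4]=72
step 17: P2: load  L6  ⟶  SISS  (L6)  txn=BusRd  M[L6]=60
step 18: P1: store L3 := 58  ⟶  IMII  (L3)  txn=BusRdX  M[L3]=90

memory[L4] = 72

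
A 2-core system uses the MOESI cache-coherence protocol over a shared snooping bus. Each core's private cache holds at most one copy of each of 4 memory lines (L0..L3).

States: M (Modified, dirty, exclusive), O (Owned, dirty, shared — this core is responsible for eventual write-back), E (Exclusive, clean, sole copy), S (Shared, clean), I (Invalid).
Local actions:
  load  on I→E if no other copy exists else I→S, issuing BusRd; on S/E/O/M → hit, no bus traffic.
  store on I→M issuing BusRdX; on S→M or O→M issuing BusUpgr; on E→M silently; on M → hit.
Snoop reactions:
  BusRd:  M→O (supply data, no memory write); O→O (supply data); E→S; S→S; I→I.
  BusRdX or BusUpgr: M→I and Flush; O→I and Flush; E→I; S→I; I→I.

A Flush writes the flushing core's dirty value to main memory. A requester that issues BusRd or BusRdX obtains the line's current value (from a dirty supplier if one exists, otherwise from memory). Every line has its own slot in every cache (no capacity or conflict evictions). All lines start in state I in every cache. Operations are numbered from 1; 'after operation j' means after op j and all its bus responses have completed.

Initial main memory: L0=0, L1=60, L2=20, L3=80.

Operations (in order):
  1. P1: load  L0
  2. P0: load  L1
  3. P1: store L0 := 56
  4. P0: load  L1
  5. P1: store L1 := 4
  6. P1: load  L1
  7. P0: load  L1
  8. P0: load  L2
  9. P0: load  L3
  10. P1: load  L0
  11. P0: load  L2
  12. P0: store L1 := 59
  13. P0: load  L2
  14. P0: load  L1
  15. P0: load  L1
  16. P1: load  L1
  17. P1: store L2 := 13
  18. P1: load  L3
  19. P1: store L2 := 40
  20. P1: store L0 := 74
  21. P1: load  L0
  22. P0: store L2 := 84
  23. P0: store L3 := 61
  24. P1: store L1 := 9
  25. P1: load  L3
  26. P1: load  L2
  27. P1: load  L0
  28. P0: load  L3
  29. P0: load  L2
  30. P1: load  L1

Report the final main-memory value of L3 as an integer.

memory[L3] = 80

step 1: P1: load  L0  ⟶  IE  (L0)  txn=BusRd  M[L0]=0
step 2: P0: load  L1  ⟶  EI  (L1)  txn=BusRd  M[L1]=60
step 3: P1: store L0 := 56  ⟶  IM  (L0)  txn=∅  M[L0]=0
step 4: P0: load  L1  ⟶  EI  (L1)  txn=∅  M[L1]=60
step 5: P1: store L1 := 4  ⟶  IM  (L1)  txn=BusRdX  M[L1]=60
step 6: P1: load  L1  ⟶  IM  (L1)  txn=∅  M[L1]=60
step 7: P0: load  L1  ⟶  SO  (L1)  txn=BusRd  M[L1]=60
step 8: P0: load  L2  ⟶  EI  (L2)  txn=BusRd  M[L2]=20
step 9: P0: load  L3  ⟶  EI  (L3)  txn=BusRd  M[L3]=80
step 10: P1: load  L0  ⟶  IM  (L0)  txn=∅  M[L0]=0
step 11: P0: load  L2  ⟶  EI  (L2)  txn=∅  M[L2]=20
step 12: P0: store L1 := 59  ⟶  MI  (L1)  txn=BusUpgr+Flush  M[L1]=4
step 13: P0: load  L2  ⟶  EI  (L2)  txn=∅  M[L2]=20
step 14: P0: load  L1  ⟶  MI  (L1)  txn=∅  M[L1]=4
step 15: P0: load  L1  ⟶  MI  (L1)  txn=∅  M[L1]=4
step 16: P1: load  L1  ⟶  OS  (L1)  txn=BusRd  M[L1]=4
step 17: P1: store L2 := 13  ⟶  IM  (L2)  txn=BusRdX  M[L2]=20
step 18: P1: load  L3  ⟶  SS  (L3)  txn=BusRd  M[L3]=80
step 19: P1: store L2 := 40  ⟶  IM  (L2)  txn=∅  M[L2]=20
step 20: P1: store L0 := 74  ⟶  IM  (L0)  txn=∅  M[L0]=0
step 21: P1: load  L0  ⟶  IM  (L0)  txn=∅  M[L0]=0
step 22: P0: store L2 := 84  ⟶  MI  (L2)  txn=BusRdX+Flush  M[L2]=40
step 23: P0: store L3 := 61  ⟶  MI  (L3)  txn=BusUpgr  M[L3]=80
step 24: P1: store L1 := 9  ⟶  IM  (L1)  txn=BusUpgr+Flush  M[L1]=59
step 25: P1: load  L3  ⟶  OS  (L3)  txn=BusRd  M[L3]=80
step 26: P1: load  L2  ⟶  OS  (L2)  txn=BusRd  M[L2]=40
step 27: P1: load  L0  ⟶  IM  (L0)  txn=∅  M[L0]=0
step 28: P0: load  L3  ⟶  OS  (L3)  txn=∅  M[L3]=80
step 29: P0: load  L2  ⟶  OS  (L2)  txn=∅  M[L2]=40
step 30: P1: load  L1  ⟶  IM  (L1)  txn=∅  M[L1]=59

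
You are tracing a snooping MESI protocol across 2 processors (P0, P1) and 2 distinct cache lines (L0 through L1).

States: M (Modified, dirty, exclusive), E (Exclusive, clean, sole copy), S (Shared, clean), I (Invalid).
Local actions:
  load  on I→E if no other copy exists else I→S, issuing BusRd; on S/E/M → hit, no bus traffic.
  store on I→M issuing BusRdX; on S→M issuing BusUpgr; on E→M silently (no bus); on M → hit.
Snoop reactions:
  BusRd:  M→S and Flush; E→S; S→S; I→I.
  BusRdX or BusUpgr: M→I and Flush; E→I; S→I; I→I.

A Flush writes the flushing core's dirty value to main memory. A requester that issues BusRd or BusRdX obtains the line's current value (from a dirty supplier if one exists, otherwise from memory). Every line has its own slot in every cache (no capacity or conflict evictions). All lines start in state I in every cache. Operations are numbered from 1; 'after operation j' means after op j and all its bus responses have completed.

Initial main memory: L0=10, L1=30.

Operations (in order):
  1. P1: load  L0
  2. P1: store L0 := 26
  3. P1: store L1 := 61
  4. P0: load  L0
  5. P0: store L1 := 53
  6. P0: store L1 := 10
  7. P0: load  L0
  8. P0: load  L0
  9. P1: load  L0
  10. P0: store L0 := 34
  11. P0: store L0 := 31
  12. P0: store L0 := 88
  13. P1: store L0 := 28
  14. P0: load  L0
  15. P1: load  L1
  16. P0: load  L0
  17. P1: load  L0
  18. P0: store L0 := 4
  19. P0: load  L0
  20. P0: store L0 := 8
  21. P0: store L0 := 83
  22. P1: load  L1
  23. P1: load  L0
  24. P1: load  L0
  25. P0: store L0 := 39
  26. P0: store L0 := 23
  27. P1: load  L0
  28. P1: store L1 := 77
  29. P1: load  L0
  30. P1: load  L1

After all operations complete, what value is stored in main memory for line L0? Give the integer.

memory[L0] = 23

step 1: P1: load  L0  ⟶  IE  (L0)  txn=BusRd  M[L0]=10
step 2: P1: store L0 := 26  ⟶  IM  (L0)  txn=∅  M[L0]=10
step 3: P1: store L1 := 61  ⟶  IM  (L1)  txn=BusRdX  M[L1]=30
step 4: P0: load  L0  ⟶  SS  (L0)  txn=BusRd+Flush  M[L0]=26
step 5: P0: store L1 := 53  ⟶  MI  (L1)  txn=BusRdX+Flush  M[L1]=61
step 6: P0: store L1 := 10  ⟶  MI  (L1)  txn=∅  M[L1]=61
step 7: P0: load  L0  ⟶  SS  (L0)  txn=∅  M[L0]=26
step 8: P0: load  L0  ⟶  SS  (L0)  txn=∅  M[L0]=26
step 9: P1: load  L0  ⟶  SS  (L0)  txn=∅  M[L0]=26
step 10: P0: store L0 := 34  ⟶  MI  (L0)  txn=BusUpgr  M[L0]=26
step 11: P0: store L0 := 31  ⟶  MI  (L0)  txn=∅  M[L0]=26
step 12: P0: store L0 := 88  ⟶  MI  (L0)  txn=∅  M[L0]=26
step 13: P1: store L0 := 28  ⟶  IM  (L0)  txn=BusRdX+Flush  M[L0]=88
step 14: P0: load  L0  ⟶  SS  (L0)  txn=BusRd+Flush  M[L0]=28
step 15: P1: load  L1  ⟶  SS  (L1)  txn=BusRd+Flush  M[L1]=10
step 16: P0: load  L0  ⟶  SS  (L0)  txn=∅  M[L0]=28
step 17: P1: load  L0  ⟶  SS  (L0)  txn=∅  M[L0]=28
step 18: P0: store L0 := 4  ⟶  MI  (L0)  txn=BusUpgr  M[L0]=28
step 19: P0: load  L0  ⟶  MI  (L0)  txn=∅  M[L0]=28
step 20: P0: store L0 := 8  ⟶  MI  (L0)  txn=∅  M[L0]=28
step 21: P0: store L0 := 83  ⟶  MI  (L0)  txn=∅  M[L0]=28
step 22: P1: load  L1  ⟶  SS  (L1)  txn=∅  M[L1]=10
step 23: P1: load  L0  ⟶  SS  (L0)  txn=BusRd+Flush  M[L0]=83
step 24: P1: load  L0  ⟶  SS  (L0)  txn=∅  M[L0]=83
step 25: P0: store L0 := 39  ⟶  MI  (L0)  txn=BusUpgr  M[L0]=83
step 26: P0: store L0 := 23  ⟶  MI  (L0)  txn=∅  M[L0]=83
step 27: P1: load  L0  ⟶  SS  (L0)  txn=BusRd+Flush  M[L0]=23
step 28: P1: store L1 := 77  ⟶  IM  (L1)  txn=BusUpgr  M[L1]=10
step 29: P1: load  L0  ⟶  SS  (L0)  txn=∅  M[L0]=23
step 30: P1: load  L1  ⟶  IM  (L1)  txn=∅  M[L1]=10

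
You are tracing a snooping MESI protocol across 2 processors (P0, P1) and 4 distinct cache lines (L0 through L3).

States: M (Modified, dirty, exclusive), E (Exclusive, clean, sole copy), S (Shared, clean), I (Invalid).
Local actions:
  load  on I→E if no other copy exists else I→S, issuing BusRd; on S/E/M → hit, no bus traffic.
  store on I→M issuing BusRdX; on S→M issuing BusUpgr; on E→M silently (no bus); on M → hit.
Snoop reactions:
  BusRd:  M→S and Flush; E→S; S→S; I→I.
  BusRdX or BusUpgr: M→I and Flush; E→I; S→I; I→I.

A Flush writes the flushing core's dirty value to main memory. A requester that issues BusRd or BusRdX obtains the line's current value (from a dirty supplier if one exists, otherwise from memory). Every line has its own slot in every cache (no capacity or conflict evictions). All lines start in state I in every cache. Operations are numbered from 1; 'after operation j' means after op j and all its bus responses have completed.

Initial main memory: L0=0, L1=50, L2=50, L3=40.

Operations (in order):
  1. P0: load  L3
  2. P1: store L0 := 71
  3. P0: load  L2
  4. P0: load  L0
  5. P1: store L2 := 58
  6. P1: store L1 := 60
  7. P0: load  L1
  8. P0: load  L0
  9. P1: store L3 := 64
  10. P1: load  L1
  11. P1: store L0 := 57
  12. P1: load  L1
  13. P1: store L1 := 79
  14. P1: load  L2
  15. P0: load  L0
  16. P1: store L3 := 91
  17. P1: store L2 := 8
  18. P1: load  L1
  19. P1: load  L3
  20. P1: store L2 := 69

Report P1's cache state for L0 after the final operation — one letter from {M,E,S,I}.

step 1: P0: load  L3  ⟶  EI  (L3)  txn=BusRd  M[L3]=40
step 2: P1: store L0 := 71  ⟶  IM  (L0)  txn=BusRdX  M[L0]=0
step 3: P0: load  L2  ⟶  EI  (L2)  txn=BusRd  M[L2]=50
step 4: P0: load  L0  ⟶  SS  (L0)  txn=BusRd+Flush  M[L0]=71
step 5: P1: store L2 := 58  ⟶  IM  (L2)  txn=BusRdX  M[L2]=50
step 6: P1: store L1 := 60  ⟶  IM  (L1)  txn=BusRdX  M[L1]=50
step 7: P0: load  L1  ⟶  SS  (L1)  txn=BusRd+Flush  M[L1]=60
step 8: P0: load  L0  ⟶  SS  (L0)  txn=∅  M[L0]=71
step 9: P1: store L3 := 64  ⟶  IM  (L3)  txn=BusRdX  M[L3]=40
step 10: P1: load  L1  ⟶  SS  (L1)  txn=∅  M[L1]=60
step 11: P1: store L0 := 57  ⟶  IM  (L0)  txn=BusUpgr  M[L0]=71
step 12: P1: load  L1  ⟶  SS  (L1)  txn=∅  M[L1]=60
step 13: P1: store L1 := 79  ⟶  IM  (L1)  txn=BusUpgr  M[L1]=60
step 14: P1: load  L2  ⟶  IM  (L2)  txn=∅  M[L2]=50
step 15: P0: load  L0  ⟶  SS  (L0)  txn=BusRd+Flush  M[L0]=57
step 16: P1: store L3 := 91  ⟶  IM  (L3)  txn=∅  M[L3]=40
step 17: P1: store L2 := 8  ⟶  IM  (L2)  txn=∅  M[L2]=50
step 18: P1: load  L1  ⟶  IM  (L1)  txn=∅  M[L1]=60
step 19: P1: load  L3  ⟶  IM  (L3)  txn=∅  M[L3]=40
step 20: P1: store L2 := 69  ⟶  IM  (L2)  txn=∅  M[L2]=50

state = S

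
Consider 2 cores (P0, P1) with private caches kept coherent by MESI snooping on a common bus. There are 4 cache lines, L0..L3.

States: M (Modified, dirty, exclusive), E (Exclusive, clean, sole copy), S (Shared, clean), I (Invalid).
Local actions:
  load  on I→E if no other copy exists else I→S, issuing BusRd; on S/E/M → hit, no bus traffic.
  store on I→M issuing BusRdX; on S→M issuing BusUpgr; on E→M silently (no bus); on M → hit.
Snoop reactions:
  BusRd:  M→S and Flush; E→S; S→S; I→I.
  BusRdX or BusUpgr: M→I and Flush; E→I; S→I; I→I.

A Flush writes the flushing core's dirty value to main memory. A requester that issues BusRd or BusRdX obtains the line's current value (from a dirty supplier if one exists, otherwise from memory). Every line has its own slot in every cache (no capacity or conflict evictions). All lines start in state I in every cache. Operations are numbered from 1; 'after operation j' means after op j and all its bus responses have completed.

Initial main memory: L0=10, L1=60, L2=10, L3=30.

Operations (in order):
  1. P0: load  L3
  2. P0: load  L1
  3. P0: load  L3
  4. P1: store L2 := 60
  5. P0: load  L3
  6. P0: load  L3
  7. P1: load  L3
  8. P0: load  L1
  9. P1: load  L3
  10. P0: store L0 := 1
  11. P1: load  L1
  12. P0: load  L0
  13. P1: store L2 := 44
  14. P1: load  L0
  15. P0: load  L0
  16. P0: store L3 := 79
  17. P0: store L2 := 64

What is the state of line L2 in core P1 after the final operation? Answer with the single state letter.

  op1 P0: load  L3 → E/I on L3; bus BusRd; mem=30
  op2 P0: load  L1 → E/I on L1; bus BusRd; mem=60
  op3 P0: load  L3 → E/I on L3; bus (none); mem=30
  op4 P1: store L2 := 60 → I/M on L2; bus BusRdX; mem=10
  op5 P0: load  L3 → E/I on L3; bus (none); mem=30
  op6 P0: load  L3 → E/I on L3; bus (none); mem=30
  op7 P1: load  L3 → S/S on L3; bus BusRd; mem=30
  op8 P0: load  L1 → E/I on L1; bus (none); mem=60
  op9 P1: load  L3 → S/S on L3; bus (none); mem=30
  op10 P0: store L0 := 1 → M/I on L0; bus BusRdX; mem=10
  op11 P1: load  L1 → S/S on L1; bus BusRd; mem=60
  op12 P0: load  L0 → M/I on L0; bus (none); mem=10
  op13 P1: store L2 := 44 → I/M on L2; bus (none); mem=10
  op14 P1: load  L0 → S/S on L0; bus BusRd Flush; mem=1
  op15 P0: load  L0 → S/S on L0; bus (none); mem=1
  op16 P0: store L3 := 79 → M/I on L3; bus BusUpgr; mem=30
  op17 P0: store L2 := 64 → M/I on L2; bus BusRdX Flush; mem=44

state = I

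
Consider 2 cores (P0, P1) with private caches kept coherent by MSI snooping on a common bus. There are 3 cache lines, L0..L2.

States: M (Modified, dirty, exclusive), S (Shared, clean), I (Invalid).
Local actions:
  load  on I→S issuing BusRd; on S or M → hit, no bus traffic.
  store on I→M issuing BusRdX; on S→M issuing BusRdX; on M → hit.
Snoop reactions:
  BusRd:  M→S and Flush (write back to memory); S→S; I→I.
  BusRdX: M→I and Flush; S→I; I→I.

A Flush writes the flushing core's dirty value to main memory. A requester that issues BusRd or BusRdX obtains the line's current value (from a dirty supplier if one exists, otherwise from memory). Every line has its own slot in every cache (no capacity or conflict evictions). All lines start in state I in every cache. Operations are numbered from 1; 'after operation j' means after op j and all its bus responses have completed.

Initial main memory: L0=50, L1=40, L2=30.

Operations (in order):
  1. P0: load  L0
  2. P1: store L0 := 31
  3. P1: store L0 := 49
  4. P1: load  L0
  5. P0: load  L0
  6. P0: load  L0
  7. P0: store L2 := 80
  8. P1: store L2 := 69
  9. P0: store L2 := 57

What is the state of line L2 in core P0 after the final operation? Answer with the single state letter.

step 1: P0: load  L0  ⟶  SI  (L0)  txn=BusRd  M[L0]=50
step 2: P1: store L0 := 31  ⟶  IM  (L0)  txn=BusRdX  M[L0]=50
step 3: P1: store L0 := 49  ⟶  IM  (L0)  txn=∅  M[L0]=50
step 4: P1: load  L0  ⟶  IM  (L0)  txn=∅  M[L0]=50
step 5: P0: load  L0  ⟶  SS  (L0)  txn=BusRd+Flush  M[L0]=49
step 6: P0: load  L0  ⟶  SS  (L0)  txn=∅  M[L0]=49
step 7: P0: store L2 := 80  ⟶  MI  (L2)  txn=BusRdX  M[L2]=30
step 8: P1: store L2 := 69  ⟶  IM  (L2)  txn=BusRdX+Flush  M[L2]=80
step 9: P0: store L2 := 57  ⟶  MI  (L2)  txn=BusRdX+Flush  M[L2]=69

state = M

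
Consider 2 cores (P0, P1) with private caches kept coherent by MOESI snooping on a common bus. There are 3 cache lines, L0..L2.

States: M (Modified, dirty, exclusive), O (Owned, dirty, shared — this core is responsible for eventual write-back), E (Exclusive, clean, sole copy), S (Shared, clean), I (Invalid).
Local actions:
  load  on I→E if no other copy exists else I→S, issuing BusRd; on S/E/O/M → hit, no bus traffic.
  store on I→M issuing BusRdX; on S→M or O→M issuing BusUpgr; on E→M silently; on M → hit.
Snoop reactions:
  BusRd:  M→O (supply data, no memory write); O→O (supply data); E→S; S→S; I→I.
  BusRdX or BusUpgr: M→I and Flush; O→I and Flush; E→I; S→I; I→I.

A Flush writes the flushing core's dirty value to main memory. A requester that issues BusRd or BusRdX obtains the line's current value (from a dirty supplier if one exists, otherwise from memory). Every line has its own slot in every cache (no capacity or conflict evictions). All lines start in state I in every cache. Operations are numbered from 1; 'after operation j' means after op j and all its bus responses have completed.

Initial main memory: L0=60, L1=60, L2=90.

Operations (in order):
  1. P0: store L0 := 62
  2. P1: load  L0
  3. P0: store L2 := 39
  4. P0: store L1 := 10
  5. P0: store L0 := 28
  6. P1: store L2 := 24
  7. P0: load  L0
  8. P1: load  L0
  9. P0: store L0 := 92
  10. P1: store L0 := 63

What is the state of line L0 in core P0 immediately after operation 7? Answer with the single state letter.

1. P0: store L0 := 62  bus=[BusRdX]  L0: P0=M P1=I  mem[L0]=60
2. P1: load  L0  bus=[BusRd]  L0: P0=O P1=S  mem[L0]=60
3. P0: store L2 := 39  bus=[BusRdX]  L2: P0=M P1=I  mem[L2]=90
4. P0: store L1 := 10  bus=[BusRdX]  L1: P0=M P1=I  mem[L1]=60
5. P0: store L0 := 28  bus=[BusUpgr]  L0: P0=M P1=I  mem[L0]=60
6. P1: store L2 := 24  bus=[BusRdX,Flush]  L2: P0=I P1=M  mem[L2]=39
7. P0: load  L0  bus=[-]  L0: P0=M P1=I  mem[L0]=60
8. P1: load  L0  bus=[BusRd]  L0: P0=O P1=S  mem[L0]=60
9. P0: store L0 := 92  bus=[BusUpgr]  L0: P0=M P1=I  mem[L0]=60
10. P1: store L0 := 63  bus=[BusRdX,Flush]  L0: P0=I P1=M  mem[L0]=92

state = M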